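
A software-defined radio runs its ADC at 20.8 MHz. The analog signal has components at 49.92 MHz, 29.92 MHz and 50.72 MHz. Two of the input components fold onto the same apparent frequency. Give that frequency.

9.12 MHz

fs/2 = 10.4 MHz.
49.92 MHz mod fs = 8.32 MHz.
8.32 MHz ≤ fs/2 = 10.4 MHz, appears at 8.32 MHz.
29.92 MHz mod fs = 9.12 MHz.
9.12 MHz ≤ fs/2 = 10.4 MHz, appears at 9.12 MHz.
50.72 MHz mod fs = 9.12 MHz.
9.12 MHz ≤ fs/2 = 10.4 MHz, appears at 9.12 MHz.
29.92 MHz and 50.72 MHz both map to 9.12 MHz.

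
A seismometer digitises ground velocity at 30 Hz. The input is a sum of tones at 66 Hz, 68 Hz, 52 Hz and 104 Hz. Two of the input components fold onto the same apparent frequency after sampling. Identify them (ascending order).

fs/2 = 15 Hz.
66 Hz mod fs = 6 Hz.
6 Hz ≤ fs/2 = 15 Hz, appears at 6 Hz.
68 Hz mod fs = 8 Hz.
8 Hz ≤ fs/2 = 15 Hz, appears at 8 Hz.
52 Hz mod fs = 22 Hz.
22 Hz > fs/2 = 15 Hz, folds to fs − 22 Hz = 8 Hz.
104 Hz mod fs = 14 Hz.
14 Hz ≤ fs/2 = 15 Hz, appears at 14 Hz.
52 Hz and 68 Hz both map to 8 Hz.

52 Hz, 68 Hz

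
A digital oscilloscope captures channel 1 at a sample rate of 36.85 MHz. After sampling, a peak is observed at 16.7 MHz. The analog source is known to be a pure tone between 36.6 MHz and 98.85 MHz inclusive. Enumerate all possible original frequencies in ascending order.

Frequencies that alias to 16.7 MHz are k·fs ± 16.7 MHz for integer k ≥ 0.
k=0: 16.7 MHz.
k=1: 20.15 MHz, 53.55 MHz.
k=2: 57 MHz, 90.4 MHz.
k=3: 93.85 MHz, 127.25 MHz.
k=4: 130.7 MHz, 164.1 MHz.
Within [36.6 MHz, 98.85 MHz]: 53.55 MHz, 57 MHz, 90.4 MHz, 93.85 MHz.

53.55 MHz, 57 MHz, 90.4 MHz, 93.85 MHz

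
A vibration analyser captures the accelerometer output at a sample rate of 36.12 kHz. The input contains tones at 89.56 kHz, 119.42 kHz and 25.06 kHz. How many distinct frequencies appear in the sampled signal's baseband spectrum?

2

fs/2 = 18.06 kHz.
89.56 kHz mod fs = 17.32 kHz.
17.32 kHz ≤ fs/2 = 18.06 kHz, appears at 17.32 kHz.
119.42 kHz mod fs = 11.06 kHz.
11.06 kHz ≤ fs/2 = 18.06 kHz, appears at 11.06 kHz.
25.06 kHz > fs/2 = 18.06 kHz, folds to fs − 25.06 kHz = 11.06 kHz.
Distinct values: {11.06 kHz, 17.32 kHz} → 2.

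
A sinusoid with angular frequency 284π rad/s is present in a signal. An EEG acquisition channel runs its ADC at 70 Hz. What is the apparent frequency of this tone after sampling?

ω = 284π rad/s → f = ω/(2π) = 142 Hz.
142 Hz mod fs = 2 Hz.
2 Hz ≤ fs/2 = 35 Hz, appears at 2 Hz.

2 Hz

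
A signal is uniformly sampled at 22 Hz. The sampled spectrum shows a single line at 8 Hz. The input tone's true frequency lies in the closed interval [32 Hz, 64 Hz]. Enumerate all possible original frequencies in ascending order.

Frequencies that alias to 8 Hz are k·fs ± 8 Hz for integer k ≥ 0.
k=0: 8 Hz.
k=1: 14 Hz, 30 Hz.
k=2: 36 Hz, 52 Hz.
k=3: 58 Hz, 74 Hz.
k=4: 80 Hz, 96 Hz.
Within [32 Hz, 64 Hz]: 36 Hz, 52 Hz, 58 Hz.

36 Hz, 52 Hz, 58 Hz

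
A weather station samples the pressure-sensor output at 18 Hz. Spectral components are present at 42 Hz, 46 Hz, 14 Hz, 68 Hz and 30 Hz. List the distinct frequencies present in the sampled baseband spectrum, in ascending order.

fs/2 = 9 Hz.
42 Hz mod fs = 6 Hz.
6 Hz ≤ fs/2 = 9 Hz, appears at 6 Hz.
46 Hz mod fs = 10 Hz.
10 Hz > fs/2 = 9 Hz, folds to fs − 10 Hz = 8 Hz.
14 Hz > fs/2 = 9 Hz, folds to fs − 14 Hz = 4 Hz.
68 Hz mod fs = 14 Hz.
14 Hz > fs/2 = 9 Hz, folds to fs − 14 Hz = 4 Hz.
30 Hz mod fs = 12 Hz.
12 Hz > fs/2 = 9 Hz, folds to fs − 12 Hz = 6 Hz.
Distinct values: {4 Hz, 6 Hz, 8 Hz}.

4 Hz, 6 Hz, 8 Hz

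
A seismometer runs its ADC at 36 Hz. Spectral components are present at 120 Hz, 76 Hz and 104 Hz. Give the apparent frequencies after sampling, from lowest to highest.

4 Hz, 12 Hz

fs/2 = 18 Hz.
120 Hz mod fs = 12 Hz.
12 Hz ≤ fs/2 = 18 Hz, appears at 12 Hz.
76 Hz mod fs = 4 Hz.
4 Hz ≤ fs/2 = 18 Hz, appears at 4 Hz.
104 Hz mod fs = 32 Hz.
32 Hz > fs/2 = 18 Hz, folds to fs − 32 Hz = 4 Hz.
Distinct values: {4 Hz, 12 Hz}.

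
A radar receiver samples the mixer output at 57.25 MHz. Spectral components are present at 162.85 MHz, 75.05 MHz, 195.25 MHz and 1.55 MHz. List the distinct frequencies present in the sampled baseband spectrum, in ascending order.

fs/2 = 28.625 MHz.
162.85 MHz mod fs = 48.35 MHz.
48.35 MHz > fs/2 = 28.625 MHz, folds to fs − 48.35 MHz = 8.9 MHz.
75.05 MHz mod fs = 17.8 MHz.
17.8 MHz ≤ fs/2 = 28.625 MHz, appears at 17.8 MHz.
195.25 MHz mod fs = 23.5 MHz.
23.5 MHz ≤ fs/2 = 28.625 MHz, appears at 23.5 MHz.
1.55 MHz ≤ fs/2 = 28.625 MHz, passes unchanged.
Distinct values: {1.55 MHz, 8.9 MHz, 17.8 MHz, 23.5 MHz}.

1.55 MHz, 8.9 MHz, 17.8 MHz, 23.5 MHz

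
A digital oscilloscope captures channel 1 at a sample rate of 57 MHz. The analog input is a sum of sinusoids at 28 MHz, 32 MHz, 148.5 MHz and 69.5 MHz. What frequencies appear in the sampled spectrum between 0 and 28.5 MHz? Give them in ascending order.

fs/2 = 28.5 MHz.
28 MHz ≤ fs/2 = 28.5 MHz, passes unchanged.
32 MHz > fs/2 = 28.5 MHz, folds to fs − 32 MHz = 25 MHz.
148.5 MHz mod fs = 34.5 MHz.
34.5 MHz > fs/2 = 28.5 MHz, folds to fs − 34.5 MHz = 22.5 MHz.
69.5 MHz mod fs = 12.5 MHz.
12.5 MHz ≤ fs/2 = 28.5 MHz, appears at 12.5 MHz.
Distinct values: {12.5 MHz, 22.5 MHz, 25 MHz, 28 MHz}.

12.5 MHz, 22.5 MHz, 25 MHz, 28 MHz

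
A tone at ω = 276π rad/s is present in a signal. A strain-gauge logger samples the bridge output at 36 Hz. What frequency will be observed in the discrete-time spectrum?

ω = 276π rad/s → f = ω/(2π) = 138 Hz.
138 Hz mod fs = 30 Hz.
30 Hz > fs/2 = 18 Hz, folds to fs − 30 Hz = 6 Hz.

6 Hz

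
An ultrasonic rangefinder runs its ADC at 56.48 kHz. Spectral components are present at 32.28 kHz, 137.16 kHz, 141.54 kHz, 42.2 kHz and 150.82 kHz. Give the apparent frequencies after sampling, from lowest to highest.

fs/2 = 28.24 kHz.
32.28 kHz > fs/2 = 28.24 kHz, folds to fs − 32.28 kHz = 24.2 kHz.
137.16 kHz mod fs = 24.2 kHz.
24.2 kHz ≤ fs/2 = 28.24 kHz, appears at 24.2 kHz.
141.54 kHz mod fs = 28.58 kHz.
28.58 kHz > fs/2 = 28.24 kHz, folds to fs − 28.58 kHz = 27.9 kHz.
42.2 kHz > fs/2 = 28.24 kHz, folds to fs − 42.2 kHz = 14.28 kHz.
150.82 kHz mod fs = 37.86 kHz.
37.86 kHz > fs/2 = 28.24 kHz, folds to fs − 37.86 kHz = 18.62 kHz.
Distinct values: {14.28 kHz, 18.62 kHz, 24.2 kHz, 27.9 kHz}.

14.28 kHz, 18.62 kHz, 24.2 kHz, 27.9 kHz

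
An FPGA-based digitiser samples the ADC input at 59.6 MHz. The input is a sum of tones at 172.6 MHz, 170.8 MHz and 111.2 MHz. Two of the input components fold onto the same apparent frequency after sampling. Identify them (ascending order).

111.2 MHz, 170.8 MHz

fs/2 = 29.8 MHz.
172.6 MHz mod fs = 53.4 MHz.
53.4 MHz > fs/2 = 29.8 MHz, folds to fs − 53.4 MHz = 6.2 MHz.
170.8 MHz mod fs = 51.6 MHz.
51.6 MHz > fs/2 = 29.8 MHz, folds to fs − 51.6 MHz = 8 MHz.
111.2 MHz mod fs = 51.6 MHz.
51.6 MHz > fs/2 = 29.8 MHz, folds to fs − 51.6 MHz = 8 MHz.
111.2 MHz and 170.8 MHz both map to 8 MHz.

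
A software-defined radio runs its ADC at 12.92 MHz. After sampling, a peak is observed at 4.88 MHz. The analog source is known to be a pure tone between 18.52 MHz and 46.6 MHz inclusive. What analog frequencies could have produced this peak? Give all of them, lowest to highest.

Frequencies that alias to 4.88 MHz are k·fs ± 4.88 MHz for integer k ≥ 0.
k=0: 4.88 MHz.
k=1: 8.04 MHz, 17.8 MHz.
k=2: 20.96 MHz, 30.72 MHz.
k=3: 33.88 MHz, 43.64 MHz.
k=4: 46.8 MHz, 56.56 MHz.
Within [18.52 MHz, 46.6 MHz]: 20.96 MHz, 30.72 MHz, 33.88 MHz, 43.64 MHz.

20.96 MHz, 30.72 MHz, 33.88 MHz, 43.64 MHz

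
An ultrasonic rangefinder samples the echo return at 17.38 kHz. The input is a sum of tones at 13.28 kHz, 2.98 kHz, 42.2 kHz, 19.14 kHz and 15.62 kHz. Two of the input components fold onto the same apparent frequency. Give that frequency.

fs/2 = 8.69 kHz.
13.28 kHz > fs/2 = 8.69 kHz, folds to fs − 13.28 kHz = 4.1 kHz.
2.98 kHz ≤ fs/2 = 8.69 kHz, passes unchanged.
42.2 kHz mod fs = 7.44 kHz.
7.44 kHz ≤ fs/2 = 8.69 kHz, appears at 7.44 kHz.
19.14 kHz mod fs = 1.76 kHz.
1.76 kHz ≤ fs/2 = 8.69 kHz, appears at 1.76 kHz.
15.62 kHz > fs/2 = 8.69 kHz, folds to fs − 15.62 kHz = 1.76 kHz.
15.62 kHz and 19.14 kHz both map to 1.76 kHz.

1.76 kHz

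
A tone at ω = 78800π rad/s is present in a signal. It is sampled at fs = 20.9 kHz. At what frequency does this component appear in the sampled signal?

2.4 kHz

ω = 78800π rad/s → f = ω/(2π) = 39400 Hz = 39.4 kHz.
39.4 kHz mod fs = 18.5 kHz.
18.5 kHz > fs/2 = 10.45 kHz, folds to fs − 18.5 kHz = 2.4 kHz.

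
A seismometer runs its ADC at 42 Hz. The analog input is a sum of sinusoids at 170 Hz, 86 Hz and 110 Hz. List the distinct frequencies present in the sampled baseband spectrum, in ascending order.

fs/2 = 21 Hz.
170 Hz mod fs = 2 Hz.
2 Hz ≤ fs/2 = 21 Hz, appears at 2 Hz.
86 Hz mod fs = 2 Hz.
2 Hz ≤ fs/2 = 21 Hz, appears at 2 Hz.
110 Hz mod fs = 26 Hz.
26 Hz > fs/2 = 21 Hz, folds to fs − 26 Hz = 16 Hz.
Distinct values: {2 Hz, 16 Hz}.

2 Hz, 16 Hz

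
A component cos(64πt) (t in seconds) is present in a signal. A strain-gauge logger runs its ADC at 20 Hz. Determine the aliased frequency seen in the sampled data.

ω = 64π rad/s → f = ω/(2π) = 32 Hz.
32 Hz mod fs = 12 Hz.
12 Hz > fs/2 = 10 Hz, folds to fs − 12 Hz = 8 Hz.

8 Hz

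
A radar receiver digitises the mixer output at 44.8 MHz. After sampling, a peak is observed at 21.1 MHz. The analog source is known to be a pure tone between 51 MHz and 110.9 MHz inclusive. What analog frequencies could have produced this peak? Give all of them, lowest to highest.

65.9 MHz, 68.5 MHz, 110.7 MHz

Frequencies that alias to 21.1 MHz are k·fs ± 21.1 MHz for integer k ≥ 0.
k=0: 21.1 MHz.
k=1: 23.7 MHz, 65.9 MHz.
k=2: 68.5 MHz, 110.7 MHz.
k=3: 113.3 MHz, 155.5 MHz.
Within [51 MHz, 110.9 MHz]: 65.9 MHz, 68.5 MHz, 110.7 MHz.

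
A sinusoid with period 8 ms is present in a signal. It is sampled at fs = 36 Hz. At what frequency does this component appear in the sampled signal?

T = 8 ms → f = 1/T = 125 Hz.
125 Hz mod fs = 17 Hz.
17 Hz ≤ fs/2 = 18 Hz, appears at 17 Hz.

17 Hz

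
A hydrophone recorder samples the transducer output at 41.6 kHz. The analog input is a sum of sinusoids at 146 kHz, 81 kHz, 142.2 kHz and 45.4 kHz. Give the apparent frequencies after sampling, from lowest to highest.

2.2 kHz, 3.8 kHz, 17.4 kHz, 20.4 kHz

fs/2 = 20.8 kHz.
146 kHz mod fs = 21.2 kHz.
21.2 kHz > fs/2 = 20.8 kHz, folds to fs − 21.2 kHz = 20.4 kHz.
81 kHz mod fs = 39.4 kHz.
39.4 kHz > fs/2 = 20.8 kHz, folds to fs − 39.4 kHz = 2.2 kHz.
142.2 kHz mod fs = 17.4 kHz.
17.4 kHz ≤ fs/2 = 20.8 kHz, appears at 17.4 kHz.
45.4 kHz mod fs = 3.8 kHz.
3.8 kHz ≤ fs/2 = 20.8 kHz, appears at 3.8 kHz.
Distinct values: {2.2 kHz, 3.8 kHz, 17.4 kHz, 20.4 kHz}.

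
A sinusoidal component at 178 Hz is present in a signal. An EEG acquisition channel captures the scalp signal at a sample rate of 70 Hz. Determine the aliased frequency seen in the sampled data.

32 Hz

178 Hz mod fs = 38 Hz.
38 Hz > fs/2 = 35 Hz, folds to fs − 38 Hz = 32 Hz.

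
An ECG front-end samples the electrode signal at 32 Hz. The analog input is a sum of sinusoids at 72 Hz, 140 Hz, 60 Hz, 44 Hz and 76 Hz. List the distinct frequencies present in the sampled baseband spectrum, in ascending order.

4 Hz, 8 Hz, 12 Hz

fs/2 = 16 Hz.
72 Hz mod fs = 8 Hz.
8 Hz ≤ fs/2 = 16 Hz, appears at 8 Hz.
140 Hz mod fs = 12 Hz.
12 Hz ≤ fs/2 = 16 Hz, appears at 12 Hz.
60 Hz mod fs = 28 Hz.
28 Hz > fs/2 = 16 Hz, folds to fs − 28 Hz = 4 Hz.
44 Hz mod fs = 12 Hz.
12 Hz ≤ fs/2 = 16 Hz, appears at 12 Hz.
76 Hz mod fs = 12 Hz.
12 Hz ≤ fs/2 = 16 Hz, appears at 12 Hz.
Distinct values: {4 Hz, 8 Hz, 12 Hz}.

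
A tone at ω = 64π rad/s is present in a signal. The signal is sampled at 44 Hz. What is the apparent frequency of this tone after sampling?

12 Hz

ω = 64π rad/s → f = ω/(2π) = 32 Hz.
32 Hz > fs/2 = 22 Hz, folds to fs − 32 Hz = 12 Hz.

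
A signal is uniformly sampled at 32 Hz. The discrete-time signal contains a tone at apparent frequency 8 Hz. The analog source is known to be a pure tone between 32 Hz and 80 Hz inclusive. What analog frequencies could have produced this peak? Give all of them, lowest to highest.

40 Hz, 56 Hz, 72 Hz

Frequencies that alias to 8 Hz are k·fs ± 8 Hz for integer k ≥ 0.
k=0: 8 Hz.
k=1: 24 Hz, 40 Hz.
k=2: 56 Hz, 72 Hz.
k=3: 88 Hz, 104 Hz.
Within [32 Hz, 80 Hz]: 40 Hz, 56 Hz, 72 Hz.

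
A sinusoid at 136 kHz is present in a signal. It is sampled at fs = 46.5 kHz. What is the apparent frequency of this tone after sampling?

3.5 kHz

136 kHz mod fs = 43 kHz.
43 kHz > fs/2 = 23.25 kHz, folds to fs − 43 kHz = 3.5 kHz.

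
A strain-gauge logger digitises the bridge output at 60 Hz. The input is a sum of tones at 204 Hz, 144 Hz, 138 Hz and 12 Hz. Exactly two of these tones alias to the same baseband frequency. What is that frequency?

24 Hz

fs/2 = 30 Hz.
204 Hz mod fs = 24 Hz.
24 Hz ≤ fs/2 = 30 Hz, appears at 24 Hz.
144 Hz mod fs = 24 Hz.
24 Hz ≤ fs/2 = 30 Hz, appears at 24 Hz.
138 Hz mod fs = 18 Hz.
18 Hz ≤ fs/2 = 30 Hz, appears at 18 Hz.
12 Hz ≤ fs/2 = 30 Hz, passes unchanged.
144 Hz and 204 Hz both map to 24 Hz.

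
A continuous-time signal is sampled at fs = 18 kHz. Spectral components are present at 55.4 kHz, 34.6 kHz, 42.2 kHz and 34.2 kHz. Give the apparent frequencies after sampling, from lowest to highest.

1.4 kHz, 1.8 kHz, 6.2 kHz

fs/2 = 9 kHz.
55.4 kHz mod fs = 1.4 kHz.
1.4 kHz ≤ fs/2 = 9 kHz, appears at 1.4 kHz.
34.6 kHz mod fs = 16.6 kHz.
16.6 kHz > fs/2 = 9 kHz, folds to fs − 16.6 kHz = 1.4 kHz.
42.2 kHz mod fs = 6.2 kHz.
6.2 kHz ≤ fs/2 = 9 kHz, appears at 6.2 kHz.
34.2 kHz mod fs = 16.2 kHz.
16.2 kHz > fs/2 = 9 kHz, folds to fs − 16.2 kHz = 1.8 kHz.
Distinct values: {1.4 kHz, 1.8 kHz, 6.2 kHz}.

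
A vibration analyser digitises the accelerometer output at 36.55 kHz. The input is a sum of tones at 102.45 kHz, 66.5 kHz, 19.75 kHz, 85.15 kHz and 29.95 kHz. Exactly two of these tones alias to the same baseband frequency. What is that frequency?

fs/2 = 18.275 kHz.
102.45 kHz mod fs = 29.35 kHz.
29.35 kHz > fs/2 = 18.275 kHz, folds to fs − 29.35 kHz = 7.2 kHz.
66.5 kHz mod fs = 29.95 kHz.
29.95 kHz > fs/2 = 18.275 kHz, folds to fs − 29.95 kHz = 6.6 kHz.
19.75 kHz > fs/2 = 18.275 kHz, folds to fs − 19.75 kHz = 16.8 kHz.
85.15 kHz mod fs = 12.05 kHz.
12.05 kHz ≤ fs/2 = 18.275 kHz, appears at 12.05 kHz.
29.95 kHz > fs/2 = 18.275 kHz, folds to fs − 29.95 kHz = 6.6 kHz.
29.95 kHz and 66.5 kHz both map to 6.6 kHz.

6.6 kHz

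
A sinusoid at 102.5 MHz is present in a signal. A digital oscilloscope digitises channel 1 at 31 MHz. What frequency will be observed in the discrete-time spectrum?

9.5 MHz

102.5 MHz mod fs = 9.5 MHz.
9.5 MHz ≤ fs/2 = 15.5 MHz, appears at 9.5 MHz.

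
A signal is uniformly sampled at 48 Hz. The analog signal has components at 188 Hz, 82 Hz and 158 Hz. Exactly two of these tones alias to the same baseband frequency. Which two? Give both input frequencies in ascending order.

fs/2 = 24 Hz.
188 Hz mod fs = 44 Hz.
44 Hz > fs/2 = 24 Hz, folds to fs − 44 Hz = 4 Hz.
82 Hz mod fs = 34 Hz.
34 Hz > fs/2 = 24 Hz, folds to fs − 34 Hz = 14 Hz.
158 Hz mod fs = 14 Hz.
14 Hz ≤ fs/2 = 24 Hz, appears at 14 Hz.
82 Hz and 158 Hz both map to 14 Hz.

82 Hz, 158 Hz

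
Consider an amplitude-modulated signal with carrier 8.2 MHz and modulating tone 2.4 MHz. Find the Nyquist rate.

AM sidebands sit at fc ± fm = 5.8 MHz and 10.6 MHz.
Highest-frequency component: 10.6 MHz.
Nyquist rate = 2 × 10.6 MHz = 21.2 MHz.

21.2 MHz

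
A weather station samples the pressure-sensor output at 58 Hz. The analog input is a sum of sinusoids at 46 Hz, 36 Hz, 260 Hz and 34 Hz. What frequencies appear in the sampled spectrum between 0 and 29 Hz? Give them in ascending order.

12 Hz, 22 Hz, 24 Hz, 28 Hz

fs/2 = 29 Hz.
46 Hz > fs/2 = 29 Hz, folds to fs − 46 Hz = 12 Hz.
36 Hz > fs/2 = 29 Hz, folds to fs − 36 Hz = 22 Hz.
260 Hz mod fs = 28 Hz.
28 Hz ≤ fs/2 = 29 Hz, appears at 28 Hz.
34 Hz > fs/2 = 29 Hz, folds to fs − 34 Hz = 24 Hz.
Distinct values: {12 Hz, 22 Hz, 24 Hz, 28 Hz}.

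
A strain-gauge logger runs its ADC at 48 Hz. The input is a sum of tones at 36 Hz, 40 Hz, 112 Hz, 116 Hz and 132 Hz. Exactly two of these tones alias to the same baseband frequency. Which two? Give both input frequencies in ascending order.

fs/2 = 24 Hz.
36 Hz > fs/2 = 24 Hz, folds to fs − 36 Hz = 12 Hz.
40 Hz > fs/2 = 24 Hz, folds to fs − 40 Hz = 8 Hz.
112 Hz mod fs = 16 Hz.
16 Hz ≤ fs/2 = 24 Hz, appears at 16 Hz.
116 Hz mod fs = 20 Hz.
20 Hz ≤ fs/2 = 24 Hz, appears at 20 Hz.
132 Hz mod fs = 36 Hz.
36 Hz > fs/2 = 24 Hz, folds to fs − 36 Hz = 12 Hz.
36 Hz and 132 Hz both map to 12 Hz.

36 Hz, 132 Hz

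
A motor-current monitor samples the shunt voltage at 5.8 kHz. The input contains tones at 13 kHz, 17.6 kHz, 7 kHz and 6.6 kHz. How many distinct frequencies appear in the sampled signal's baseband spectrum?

4

fs/2 = 2.9 kHz.
13 kHz mod fs = 1.4 kHz.
1.4 kHz ≤ fs/2 = 2.9 kHz, appears at 1.4 kHz.
17.6 kHz mod fs = 0.2 kHz.
0.2 kHz ≤ fs/2 = 2.9 kHz, appears at 0.2 kHz.
7 kHz mod fs = 1.2 kHz.
1.2 kHz ≤ fs/2 = 2.9 kHz, appears at 1.2 kHz.
6.6 kHz mod fs = 0.8 kHz.
0.8 kHz ≤ fs/2 = 2.9 kHz, appears at 0.8 kHz.
Distinct values: {0.2 kHz, 0.8 kHz, 1.2 kHz, 1.4 kHz} → 4.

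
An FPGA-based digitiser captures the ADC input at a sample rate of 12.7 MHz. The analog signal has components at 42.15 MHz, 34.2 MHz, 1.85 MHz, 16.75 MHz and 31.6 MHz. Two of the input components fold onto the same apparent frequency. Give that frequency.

4.05 MHz

fs/2 = 6.35 MHz.
42.15 MHz mod fs = 4.05 MHz.
4.05 MHz ≤ fs/2 = 6.35 MHz, appears at 4.05 MHz.
34.2 MHz mod fs = 8.8 MHz.
8.8 MHz > fs/2 = 6.35 MHz, folds to fs − 8.8 MHz = 3.9 MHz.
1.85 MHz ≤ fs/2 = 6.35 MHz, passes unchanged.
16.75 MHz mod fs = 4.05 MHz.
4.05 MHz ≤ fs/2 = 6.35 MHz, appears at 4.05 MHz.
31.6 MHz mod fs = 6.2 MHz.
6.2 MHz ≤ fs/2 = 6.35 MHz, appears at 6.2 MHz.
16.75 MHz and 42.15 MHz both map to 4.05 MHz.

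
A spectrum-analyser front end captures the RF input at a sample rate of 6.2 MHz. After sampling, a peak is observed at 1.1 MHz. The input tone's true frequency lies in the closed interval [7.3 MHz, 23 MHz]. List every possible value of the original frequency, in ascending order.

7.3 MHz, 11.3 MHz, 13.5 MHz, 17.5 MHz, 19.7 MHz

Frequencies that alias to 1.1 MHz are k·fs ± 1.1 MHz for integer k ≥ 0.
k=0: 1.1 MHz.
k=1: 5.1 MHz, 7.3 MHz.
k=2: 11.3 MHz, 13.5 MHz.
k=3: 17.5 MHz, 19.7 MHz.
k=4: 23.7 MHz, 25.9 MHz.
Within [7.3 MHz, 23 MHz]: 7.3 MHz, 11.3 MHz, 13.5 MHz, 17.5 MHz, 19.7 MHz.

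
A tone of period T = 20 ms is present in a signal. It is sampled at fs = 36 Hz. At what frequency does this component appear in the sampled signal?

T = 20 ms → f = 1/T = 50 Hz.
50 Hz mod fs = 14 Hz.
14 Hz ≤ fs/2 = 18 Hz, appears at 14 Hz.

14 Hz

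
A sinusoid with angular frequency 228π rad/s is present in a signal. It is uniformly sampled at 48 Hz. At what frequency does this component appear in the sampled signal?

18 Hz

ω = 228π rad/s → f = ω/(2π) = 114 Hz.
114 Hz mod fs = 18 Hz.
18 Hz ≤ fs/2 = 24 Hz, appears at 18 Hz.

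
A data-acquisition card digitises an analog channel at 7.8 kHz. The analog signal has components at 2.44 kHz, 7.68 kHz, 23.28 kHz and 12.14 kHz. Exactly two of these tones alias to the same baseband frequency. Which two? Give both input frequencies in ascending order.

7.68 kHz, 23.28 kHz

fs/2 = 3.9 kHz.
2.44 kHz ≤ fs/2 = 3.9 kHz, passes unchanged.
7.68 kHz > fs/2 = 3.9 kHz, folds to fs − 7.68 kHz = 0.12 kHz.
23.28 kHz mod fs = 7.68 kHz.
7.68 kHz > fs/2 = 3.9 kHz, folds to fs − 7.68 kHz = 0.12 kHz.
12.14 kHz mod fs = 4.34 kHz.
4.34 kHz > fs/2 = 3.9 kHz, folds to fs − 4.34 kHz = 3.46 kHz.
7.68 kHz and 23.28 kHz both map to 0.12 kHz.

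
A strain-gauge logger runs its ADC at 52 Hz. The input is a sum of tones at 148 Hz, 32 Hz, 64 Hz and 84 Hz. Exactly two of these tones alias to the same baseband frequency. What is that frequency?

fs/2 = 26 Hz.
148 Hz mod fs = 44 Hz.
44 Hz > fs/2 = 26 Hz, folds to fs − 44 Hz = 8 Hz.
32 Hz > fs/2 = 26 Hz, folds to fs − 32 Hz = 20 Hz.
64 Hz mod fs = 12 Hz.
12 Hz ≤ fs/2 = 26 Hz, appears at 12 Hz.
84 Hz mod fs = 32 Hz.
32 Hz > fs/2 = 26 Hz, folds to fs − 32 Hz = 20 Hz.
32 Hz and 84 Hz both map to 20 Hz.

20 Hz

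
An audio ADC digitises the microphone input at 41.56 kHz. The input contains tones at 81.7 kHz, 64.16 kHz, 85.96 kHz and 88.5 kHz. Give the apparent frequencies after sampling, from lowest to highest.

1.42 kHz, 2.84 kHz, 5.38 kHz, 18.96 kHz

fs/2 = 20.78 kHz.
81.7 kHz mod fs = 40.14 kHz.
40.14 kHz > fs/2 = 20.78 kHz, folds to fs − 40.14 kHz = 1.42 kHz.
64.16 kHz mod fs = 22.6 kHz.
22.6 kHz > fs/2 = 20.78 kHz, folds to fs − 22.6 kHz = 18.96 kHz.
85.96 kHz mod fs = 2.84 kHz.
2.84 kHz ≤ fs/2 = 20.78 kHz, appears at 2.84 kHz.
88.5 kHz mod fs = 5.38 kHz.
5.38 kHz ≤ fs/2 = 20.78 kHz, appears at 5.38 kHz.
Distinct values: {1.42 kHz, 2.84 kHz, 5.38 kHz, 18.96 kHz}.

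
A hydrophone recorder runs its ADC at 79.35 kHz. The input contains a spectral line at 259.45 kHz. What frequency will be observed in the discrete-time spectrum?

21.4 kHz

259.45 kHz mod fs = 21.4 kHz.
21.4 kHz ≤ fs/2 = 39.675 kHz, appears at 21.4 kHz.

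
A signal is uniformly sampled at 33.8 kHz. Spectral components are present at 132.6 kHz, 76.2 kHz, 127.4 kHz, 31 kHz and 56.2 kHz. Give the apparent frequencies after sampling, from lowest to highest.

fs/2 = 16.9 kHz.
132.6 kHz mod fs = 31.2 kHz.
31.2 kHz > fs/2 = 16.9 kHz, folds to fs − 31.2 kHz = 2.6 kHz.
76.2 kHz mod fs = 8.6 kHz.
8.6 kHz ≤ fs/2 = 16.9 kHz, appears at 8.6 kHz.
127.4 kHz mod fs = 26 kHz.
26 kHz > fs/2 = 16.9 kHz, folds to fs − 26 kHz = 7.8 kHz.
31 kHz > fs/2 = 16.9 kHz, folds to fs − 31 kHz = 2.8 kHz.
56.2 kHz mod fs = 22.4 kHz.
22.4 kHz > fs/2 = 16.9 kHz, folds to fs − 22.4 kHz = 11.4 kHz.
Distinct values: {2.6 kHz, 2.8 kHz, 7.8 kHz, 8.6 kHz, 11.4 kHz}.

2.6 kHz, 2.8 kHz, 7.8 kHz, 8.6 kHz, 11.4 kHz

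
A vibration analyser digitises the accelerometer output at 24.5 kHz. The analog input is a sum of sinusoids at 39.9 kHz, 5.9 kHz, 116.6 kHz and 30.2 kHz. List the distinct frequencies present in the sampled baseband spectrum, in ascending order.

fs/2 = 12.25 kHz.
39.9 kHz mod fs = 15.4 kHz.
15.4 kHz > fs/2 = 12.25 kHz, folds to fs − 15.4 kHz = 9.1 kHz.
5.9 kHz ≤ fs/2 = 12.25 kHz, passes unchanged.
116.6 kHz mod fs = 18.6 kHz.
18.6 kHz > fs/2 = 12.25 kHz, folds to fs − 18.6 kHz = 5.9 kHz.
30.2 kHz mod fs = 5.7 kHz.
5.7 kHz ≤ fs/2 = 12.25 kHz, appears at 5.7 kHz.
Distinct values: {5.7 kHz, 5.9 kHz, 9.1 kHz}.

5.7 kHz, 5.9 kHz, 9.1 kHz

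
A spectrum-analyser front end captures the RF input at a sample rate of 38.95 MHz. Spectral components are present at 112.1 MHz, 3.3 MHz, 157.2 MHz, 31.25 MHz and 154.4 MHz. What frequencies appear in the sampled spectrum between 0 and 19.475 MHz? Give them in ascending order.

fs/2 = 19.475 MHz.
112.1 MHz mod fs = 34.2 MHz.
34.2 MHz > fs/2 = 19.475 MHz, folds to fs − 34.2 MHz = 4.75 MHz.
3.3 MHz ≤ fs/2 = 19.475 MHz, passes unchanged.
157.2 MHz mod fs = 1.4 MHz.
1.4 MHz ≤ fs/2 = 19.475 MHz, appears at 1.4 MHz.
31.25 MHz > fs/2 = 19.475 MHz, folds to fs − 31.25 MHz = 7.7 MHz.
154.4 MHz mod fs = 37.55 MHz.
37.55 MHz > fs/2 = 19.475 MHz, folds to fs − 37.55 MHz = 1.4 MHz.
Distinct values: {1.4 MHz, 3.3 MHz, 4.75 MHz, 7.7 MHz}.

1.4 MHz, 3.3 MHz, 4.75 MHz, 7.7 MHz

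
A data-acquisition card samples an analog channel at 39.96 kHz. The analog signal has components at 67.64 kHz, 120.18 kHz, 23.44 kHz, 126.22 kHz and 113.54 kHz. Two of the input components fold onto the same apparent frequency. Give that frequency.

6.34 kHz

fs/2 = 19.98 kHz.
67.64 kHz mod fs = 27.68 kHz.
27.68 kHz > fs/2 = 19.98 kHz, folds to fs − 27.68 kHz = 12.28 kHz.
120.18 kHz mod fs = 0.3 kHz.
0.3 kHz ≤ fs/2 = 19.98 kHz, appears at 0.3 kHz.
23.44 kHz > fs/2 = 19.98 kHz, folds to fs − 23.44 kHz = 16.52 kHz.
126.22 kHz mod fs = 6.34 kHz.
6.34 kHz ≤ fs/2 = 19.98 kHz, appears at 6.34 kHz.
113.54 kHz mod fs = 33.62 kHz.
33.62 kHz > fs/2 = 19.98 kHz, folds to fs − 33.62 kHz = 6.34 kHz.
113.54 kHz and 126.22 kHz both map to 6.34 kHz.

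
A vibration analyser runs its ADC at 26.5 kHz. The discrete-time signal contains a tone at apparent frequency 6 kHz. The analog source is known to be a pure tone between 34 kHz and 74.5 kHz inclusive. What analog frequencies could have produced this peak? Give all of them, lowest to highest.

Frequencies that alias to 6 kHz are k·fs ± 6 kHz for integer k ≥ 0.
k=0: 6 kHz.
k=1: 20.5 kHz, 32.5 kHz.
k=2: 47 kHz, 59 kHz.
k=3: 73.5 kHz, 85.5 kHz.
k=4: 100 kHz, 112 kHz.
Within [34 kHz, 74.5 kHz]: 47 kHz, 59 kHz, 73.5 kHz.

47 kHz, 59 kHz, 73.5 kHz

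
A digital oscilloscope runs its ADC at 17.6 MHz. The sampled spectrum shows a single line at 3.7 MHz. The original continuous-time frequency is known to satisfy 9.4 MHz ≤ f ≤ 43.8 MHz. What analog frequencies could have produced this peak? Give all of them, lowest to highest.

Frequencies that alias to 3.7 MHz are k·fs ± 3.7 MHz for integer k ≥ 0.
k=0: 3.7 MHz.
k=1: 13.9 MHz, 21.3 MHz.
k=2: 31.5 MHz, 38.9 MHz.
k=3: 49.1 MHz, 56.5 MHz.
Within [9.4 MHz, 43.8 MHz]: 13.9 MHz, 21.3 MHz, 31.5 MHz, 38.9 MHz.

13.9 MHz, 21.3 MHz, 31.5 MHz, 38.9 MHz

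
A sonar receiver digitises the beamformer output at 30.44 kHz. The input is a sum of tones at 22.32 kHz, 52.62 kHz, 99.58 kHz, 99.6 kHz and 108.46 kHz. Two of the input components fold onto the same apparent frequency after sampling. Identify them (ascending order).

fs/2 = 15.22 kHz.
22.32 kHz > fs/2 = 15.22 kHz, folds to fs − 22.32 kHz = 8.12 kHz.
52.62 kHz mod fs = 22.18 kHz.
22.18 kHz > fs/2 = 15.22 kHz, folds to fs − 22.18 kHz = 8.26 kHz.
99.58 kHz mod fs = 8.26 kHz.
8.26 kHz ≤ fs/2 = 15.22 kHz, appears at 8.26 kHz.
99.6 kHz mod fs = 8.28 kHz.
8.28 kHz ≤ fs/2 = 15.22 kHz, appears at 8.28 kHz.
108.46 kHz mod fs = 17.14 kHz.
17.14 kHz > fs/2 = 15.22 kHz, folds to fs − 17.14 kHz = 13.3 kHz.
52.62 kHz and 99.58 kHz both map to 8.26 kHz.

52.62 kHz, 99.58 kHz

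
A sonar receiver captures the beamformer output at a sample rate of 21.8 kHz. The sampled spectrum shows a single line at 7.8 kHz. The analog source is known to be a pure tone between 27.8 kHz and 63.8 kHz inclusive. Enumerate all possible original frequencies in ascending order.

Frequencies that alias to 7.8 kHz are k·fs ± 7.8 kHz for integer k ≥ 0.
k=0: 7.8 kHz.
k=1: 14 kHz, 29.6 kHz.
k=2: 35.8 kHz, 51.4 kHz.
k=3: 57.6 kHz, 73.2 kHz.
k=4: 79.4 kHz, 95 kHz.
Within [27.8 kHz, 63.8 kHz]: 29.6 kHz, 35.8 kHz, 51.4 kHz, 57.6 kHz.

29.6 kHz, 35.8 kHz, 51.4 kHz, 57.6 kHz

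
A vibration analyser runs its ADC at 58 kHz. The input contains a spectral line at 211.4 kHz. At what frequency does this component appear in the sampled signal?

20.6 kHz

211.4 kHz mod fs = 37.4 kHz.
37.4 kHz > fs/2 = 29 kHz, folds to fs − 37.4 kHz = 20.6 kHz.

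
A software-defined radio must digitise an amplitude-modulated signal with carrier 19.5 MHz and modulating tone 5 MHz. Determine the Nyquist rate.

49 MHz

AM sidebands sit at fc ± fm = 14.5 MHz and 24.5 MHz.
Highest-frequency component: 24.5 MHz.
Nyquist rate = 2 × 24.5 MHz = 49 MHz.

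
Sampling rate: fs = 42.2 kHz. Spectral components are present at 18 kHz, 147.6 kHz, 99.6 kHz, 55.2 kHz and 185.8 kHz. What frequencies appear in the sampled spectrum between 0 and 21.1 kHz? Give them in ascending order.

13 kHz, 15.2 kHz, 17 kHz, 18 kHz, 21 kHz

fs/2 = 21.1 kHz.
18 kHz ≤ fs/2 = 21.1 kHz, passes unchanged.
147.6 kHz mod fs = 21 kHz.
21 kHz ≤ fs/2 = 21.1 kHz, appears at 21 kHz.
99.6 kHz mod fs = 15.2 kHz.
15.2 kHz ≤ fs/2 = 21.1 kHz, appears at 15.2 kHz.
55.2 kHz mod fs = 13 kHz.
13 kHz ≤ fs/2 = 21.1 kHz, appears at 13 kHz.
185.8 kHz mod fs = 17 kHz.
17 kHz ≤ fs/2 = 21.1 kHz, appears at 17 kHz.
Distinct values: {13 kHz, 15.2 kHz, 17 kHz, 18 kHz, 21 kHz}.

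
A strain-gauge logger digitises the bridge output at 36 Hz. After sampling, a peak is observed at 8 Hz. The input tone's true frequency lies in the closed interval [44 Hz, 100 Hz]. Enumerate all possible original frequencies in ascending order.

Frequencies that alias to 8 Hz are k·fs ± 8 Hz for integer k ≥ 0.
k=0: 8 Hz.
k=1: 28 Hz, 44 Hz.
k=2: 64 Hz, 80 Hz.
k=3: 100 Hz, 116 Hz.
k=4: 136 Hz, 152 Hz.
Within [44 Hz, 100 Hz]: 44 Hz, 64 Hz, 80 Hz, 100 Hz.

44 Hz, 64 Hz, 80 Hz, 100 Hz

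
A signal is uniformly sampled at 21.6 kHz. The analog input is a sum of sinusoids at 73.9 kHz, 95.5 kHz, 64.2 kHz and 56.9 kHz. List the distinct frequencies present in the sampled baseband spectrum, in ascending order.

0.6 kHz, 7.9 kHz, 9.1 kHz

fs/2 = 10.8 kHz.
73.9 kHz mod fs = 9.1 kHz.
9.1 kHz ≤ fs/2 = 10.8 kHz, appears at 9.1 kHz.
95.5 kHz mod fs = 9.1 kHz.
9.1 kHz ≤ fs/2 = 10.8 kHz, appears at 9.1 kHz.
64.2 kHz mod fs = 21 kHz.
21 kHz > fs/2 = 10.8 kHz, folds to fs − 21 kHz = 0.6 kHz.
56.9 kHz mod fs = 13.7 kHz.
13.7 kHz > fs/2 = 10.8 kHz, folds to fs − 13.7 kHz = 7.9 kHz.
Distinct values: {0.6 kHz, 7.9 kHz, 9.1 kHz}.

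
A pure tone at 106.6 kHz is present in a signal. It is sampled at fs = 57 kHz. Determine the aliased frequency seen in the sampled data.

106.6 kHz mod fs = 49.6 kHz.
49.6 kHz > fs/2 = 28.5 kHz, folds to fs − 49.6 kHz = 7.4 kHz.

7.4 kHz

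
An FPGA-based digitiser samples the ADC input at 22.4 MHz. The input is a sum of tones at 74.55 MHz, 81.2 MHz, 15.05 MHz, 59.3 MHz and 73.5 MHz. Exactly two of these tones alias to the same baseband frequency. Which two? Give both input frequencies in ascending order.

fs/2 = 11.2 MHz.
74.55 MHz mod fs = 7.35 MHz.
7.35 MHz ≤ fs/2 = 11.2 MHz, appears at 7.35 MHz.
81.2 MHz mod fs = 14 MHz.
14 MHz > fs/2 = 11.2 MHz, folds to fs − 14 MHz = 8.4 MHz.
15.05 MHz > fs/2 = 11.2 MHz, folds to fs − 15.05 MHz = 7.35 MHz.
59.3 MHz mod fs = 14.5 MHz.
14.5 MHz > fs/2 = 11.2 MHz, folds to fs − 14.5 MHz = 7.9 MHz.
73.5 MHz mod fs = 6.3 MHz.
6.3 MHz ≤ fs/2 = 11.2 MHz, appears at 6.3 MHz.
15.05 MHz and 74.55 MHz both map to 7.35 MHz.

15.05 MHz, 74.55 MHz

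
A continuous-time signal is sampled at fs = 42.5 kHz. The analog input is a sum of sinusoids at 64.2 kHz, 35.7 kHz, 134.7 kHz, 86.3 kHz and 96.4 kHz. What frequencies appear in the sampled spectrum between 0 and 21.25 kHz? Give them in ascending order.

1.3 kHz, 6.8 kHz, 7.2 kHz, 11.4 kHz, 20.8 kHz

fs/2 = 21.25 kHz.
64.2 kHz mod fs = 21.7 kHz.
21.7 kHz > fs/2 = 21.25 kHz, folds to fs − 21.7 kHz = 20.8 kHz.
35.7 kHz > fs/2 = 21.25 kHz, folds to fs − 35.7 kHz = 6.8 kHz.
134.7 kHz mod fs = 7.2 kHz.
7.2 kHz ≤ fs/2 = 21.25 kHz, appears at 7.2 kHz.
86.3 kHz mod fs = 1.3 kHz.
1.3 kHz ≤ fs/2 = 21.25 kHz, appears at 1.3 kHz.
96.4 kHz mod fs = 11.4 kHz.
11.4 kHz ≤ fs/2 = 21.25 kHz, appears at 11.4 kHz.
Distinct values: {1.3 kHz, 6.8 kHz, 7.2 kHz, 11.4 kHz, 20.8 kHz}.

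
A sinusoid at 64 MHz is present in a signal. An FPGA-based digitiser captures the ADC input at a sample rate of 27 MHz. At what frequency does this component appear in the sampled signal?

64 MHz mod fs = 10 MHz.
10 MHz ≤ fs/2 = 13.5 MHz, appears at 10 MHz.

10 MHz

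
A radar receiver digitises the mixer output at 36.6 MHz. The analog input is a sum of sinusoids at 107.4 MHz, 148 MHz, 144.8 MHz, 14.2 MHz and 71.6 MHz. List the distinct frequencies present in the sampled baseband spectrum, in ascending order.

1.6 MHz, 2.4 MHz, 14.2 MHz

fs/2 = 18.3 MHz.
107.4 MHz mod fs = 34.2 MHz.
34.2 MHz > fs/2 = 18.3 MHz, folds to fs − 34.2 MHz = 2.4 MHz.
148 MHz mod fs = 1.6 MHz.
1.6 MHz ≤ fs/2 = 18.3 MHz, appears at 1.6 MHz.
144.8 MHz mod fs = 35 MHz.
35 MHz > fs/2 = 18.3 MHz, folds to fs − 35 MHz = 1.6 MHz.
14.2 MHz ≤ fs/2 = 18.3 MHz, passes unchanged.
71.6 MHz mod fs = 35 MHz.
35 MHz > fs/2 = 18.3 MHz, folds to fs − 35 MHz = 1.6 MHz.
Distinct values: {1.6 MHz, 2.4 MHz, 14.2 MHz}.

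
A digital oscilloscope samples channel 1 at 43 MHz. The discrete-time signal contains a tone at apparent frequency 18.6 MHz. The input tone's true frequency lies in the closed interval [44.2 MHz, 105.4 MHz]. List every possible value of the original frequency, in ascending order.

61.6 MHz, 67.4 MHz, 104.6 MHz

Frequencies that alias to 18.6 MHz are k·fs ± 18.6 MHz for integer k ≥ 0.
k=0: 18.6 MHz.
k=1: 24.4 MHz, 61.6 MHz.
k=2: 67.4 MHz, 104.6 MHz.
k=3: 110.4 MHz, 147.6 MHz.
Within [44.2 MHz, 105.4 MHz]: 61.6 MHz, 67.4 MHz, 104.6 MHz.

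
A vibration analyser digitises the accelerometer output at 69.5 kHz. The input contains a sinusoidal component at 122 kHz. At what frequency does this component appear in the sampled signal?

17 kHz

122 kHz mod fs = 52.5 kHz.
52.5 kHz > fs/2 = 34.75 kHz, folds to fs − 52.5 kHz = 17 kHz.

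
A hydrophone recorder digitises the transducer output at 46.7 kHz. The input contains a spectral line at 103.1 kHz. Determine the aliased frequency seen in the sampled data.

9.7 kHz

103.1 kHz mod fs = 9.7 kHz.
9.7 kHz ≤ fs/2 = 23.35 kHz, appears at 9.7 kHz.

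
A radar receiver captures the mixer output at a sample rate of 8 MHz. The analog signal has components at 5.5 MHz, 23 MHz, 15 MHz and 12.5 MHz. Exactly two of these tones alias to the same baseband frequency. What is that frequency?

fs/2 = 4 MHz.
5.5 MHz > fs/2 = 4 MHz, folds to fs − 5.5 MHz = 2.5 MHz.
23 MHz mod fs = 7 MHz.
7 MHz > fs/2 = 4 MHz, folds to fs − 7 MHz = 1 MHz.
15 MHz mod fs = 7 MHz.
7 MHz > fs/2 = 4 MHz, folds to fs − 7 MHz = 1 MHz.
12.5 MHz mod fs = 4.5 MHz.
4.5 MHz > fs/2 = 4 MHz, folds to fs − 4.5 MHz = 3.5 MHz.
15 MHz and 23 MHz both map to 1 MHz.

1 MHz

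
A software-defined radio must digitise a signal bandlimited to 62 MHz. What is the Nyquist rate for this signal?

Nyquist rate = 2 × 62 MHz = 124 MHz.

124 MHz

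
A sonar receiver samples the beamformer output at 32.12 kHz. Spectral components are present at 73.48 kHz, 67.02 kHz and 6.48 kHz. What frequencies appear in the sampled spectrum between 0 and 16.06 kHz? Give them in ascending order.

2.78 kHz, 6.48 kHz, 9.24 kHz

fs/2 = 16.06 kHz.
73.48 kHz mod fs = 9.24 kHz.
9.24 kHz ≤ fs/2 = 16.06 kHz, appears at 9.24 kHz.
67.02 kHz mod fs = 2.78 kHz.
2.78 kHz ≤ fs/2 = 16.06 kHz, appears at 2.78 kHz.
6.48 kHz ≤ fs/2 = 16.06 kHz, passes unchanged.
Distinct values: {2.78 kHz, 6.48 kHz, 9.24 kHz}.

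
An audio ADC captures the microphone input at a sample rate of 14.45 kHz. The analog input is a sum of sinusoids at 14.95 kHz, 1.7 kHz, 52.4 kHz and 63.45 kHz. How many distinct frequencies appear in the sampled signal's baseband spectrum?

fs/2 = 7.225 kHz.
14.95 kHz mod fs = 0.5 kHz.
0.5 kHz ≤ fs/2 = 7.225 kHz, appears at 0.5 kHz.
1.7 kHz ≤ fs/2 = 7.225 kHz, passes unchanged.
52.4 kHz mod fs = 9.05 kHz.
9.05 kHz > fs/2 = 7.225 kHz, folds to fs − 9.05 kHz = 5.4 kHz.
63.45 kHz mod fs = 5.65 kHz.
5.65 kHz ≤ fs/2 = 7.225 kHz, appears at 5.65 kHz.
Distinct values: {0.5 kHz, 1.7 kHz, 5.4 kHz, 5.65 kHz} → 4.

4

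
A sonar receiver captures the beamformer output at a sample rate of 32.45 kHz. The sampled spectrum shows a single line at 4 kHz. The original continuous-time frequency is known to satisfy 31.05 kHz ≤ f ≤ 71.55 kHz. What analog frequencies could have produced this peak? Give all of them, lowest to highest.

Frequencies that alias to 4 kHz are k·fs ± 4 kHz for integer k ≥ 0.
k=0: 4 kHz.
k=1: 28.45 kHz, 36.45 kHz.
k=2: 60.9 kHz, 68.9 kHz.
k=3: 93.35 kHz, 101.35 kHz.
Within [31.05 kHz, 71.55 kHz]: 36.45 kHz, 60.9 kHz, 68.9 kHz.

36.45 kHz, 60.9 kHz, 68.9 kHz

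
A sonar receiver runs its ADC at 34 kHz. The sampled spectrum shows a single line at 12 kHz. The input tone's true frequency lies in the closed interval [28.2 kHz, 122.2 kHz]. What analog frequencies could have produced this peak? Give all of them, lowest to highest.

46 kHz, 56 kHz, 80 kHz, 90 kHz, 114 kHz

Frequencies that alias to 12 kHz are k·fs ± 12 kHz for integer k ≥ 0.
k=0: 12 kHz.
k=1: 22 kHz, 46 kHz.
k=2: 56 kHz, 80 kHz.
k=3: 90 kHz, 114 kHz.
k=4: 124 kHz, 148 kHz.
Within [28.2 kHz, 122.2 kHz]: 46 kHz, 56 kHz, 80 kHz, 90 kHz, 114 kHz.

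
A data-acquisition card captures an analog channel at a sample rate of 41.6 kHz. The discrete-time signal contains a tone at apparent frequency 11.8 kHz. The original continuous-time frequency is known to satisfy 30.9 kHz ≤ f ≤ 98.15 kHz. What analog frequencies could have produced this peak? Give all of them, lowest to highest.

Frequencies that alias to 11.8 kHz are k·fs ± 11.8 kHz for integer k ≥ 0.
k=0: 11.8 kHz.
k=1: 29.8 kHz, 53.4 kHz.
k=2: 71.4 kHz, 95 kHz.
k=3: 113 kHz, 136.6 kHz.
Within [30.9 kHz, 98.15 kHz]: 53.4 kHz, 71.4 kHz, 95 kHz.

53.4 kHz, 71.4 kHz, 95 kHz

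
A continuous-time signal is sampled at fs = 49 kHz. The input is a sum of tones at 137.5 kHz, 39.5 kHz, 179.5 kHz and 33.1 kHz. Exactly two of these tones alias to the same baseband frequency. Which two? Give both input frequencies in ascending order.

fs/2 = 24.5 kHz.
137.5 kHz mod fs = 39.5 kHz.
39.5 kHz > fs/2 = 24.5 kHz, folds to fs − 39.5 kHz = 9.5 kHz.
39.5 kHz > fs/2 = 24.5 kHz, folds to fs − 39.5 kHz = 9.5 kHz.
179.5 kHz mod fs = 32.5 kHz.
32.5 kHz > fs/2 = 24.5 kHz, folds to fs − 32.5 kHz = 16.5 kHz.
33.1 kHz > fs/2 = 24.5 kHz, folds to fs − 33.1 kHz = 15.9 kHz.
39.5 kHz and 137.5 kHz both map to 9.5 kHz.

39.5 kHz, 137.5 kHz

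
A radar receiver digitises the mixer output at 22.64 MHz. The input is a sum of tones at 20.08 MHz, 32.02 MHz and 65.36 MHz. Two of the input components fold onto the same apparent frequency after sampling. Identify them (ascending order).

20.08 MHz, 65.36 MHz

fs/2 = 11.32 MHz.
20.08 MHz > fs/2 = 11.32 MHz, folds to fs − 20.08 MHz = 2.56 MHz.
32.02 MHz mod fs = 9.38 MHz.
9.38 MHz ≤ fs/2 = 11.32 MHz, appears at 9.38 MHz.
65.36 MHz mod fs = 20.08 MHz.
20.08 MHz > fs/2 = 11.32 MHz, folds to fs − 20.08 MHz = 2.56 MHz.
20.08 MHz and 65.36 MHz both map to 2.56 MHz.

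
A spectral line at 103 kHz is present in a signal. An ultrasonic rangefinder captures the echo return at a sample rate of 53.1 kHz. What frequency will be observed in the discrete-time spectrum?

103 kHz mod fs = 49.9 kHz.
49.9 kHz > fs/2 = 26.55 kHz, folds to fs − 49.9 kHz = 3.2 kHz.

3.2 kHz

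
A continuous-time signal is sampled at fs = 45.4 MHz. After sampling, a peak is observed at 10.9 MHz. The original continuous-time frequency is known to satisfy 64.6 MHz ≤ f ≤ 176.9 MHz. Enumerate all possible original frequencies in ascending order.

Frequencies that alias to 10.9 MHz are k·fs ± 10.9 MHz for integer k ≥ 0.
k=0: 10.9 MHz.
k=1: 34.5 MHz, 56.3 MHz.
k=2: 79.9 MHz, 101.7 MHz.
k=3: 125.3 MHz, 147.1 MHz.
k=4: 170.7 MHz, 192.5 MHz.
k=5: 216.1 MHz, 237.9 MHz.
Within [64.6 MHz, 176.9 MHz]: 79.9 MHz, 101.7 MHz, 125.3 MHz, 147.1 MHz, 170.7 MHz.

79.9 MHz, 101.7 MHz, 125.3 MHz, 147.1 MHz, 170.7 MHz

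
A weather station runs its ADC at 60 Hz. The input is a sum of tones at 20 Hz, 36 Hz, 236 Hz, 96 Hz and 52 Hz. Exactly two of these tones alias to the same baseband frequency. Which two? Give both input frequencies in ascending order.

fs/2 = 30 Hz.
20 Hz ≤ fs/2 = 30 Hz, passes unchanged.
36 Hz > fs/2 = 30 Hz, folds to fs − 36 Hz = 24 Hz.
236 Hz mod fs = 56 Hz.
56 Hz > fs/2 = 30 Hz, folds to fs − 56 Hz = 4 Hz.
96 Hz mod fs = 36 Hz.
36 Hz > fs/2 = 30 Hz, folds to fs − 36 Hz = 24 Hz.
52 Hz > fs/2 = 30 Hz, folds to fs − 52 Hz = 8 Hz.
36 Hz and 96 Hz both map to 24 Hz.

36 Hz, 96 Hz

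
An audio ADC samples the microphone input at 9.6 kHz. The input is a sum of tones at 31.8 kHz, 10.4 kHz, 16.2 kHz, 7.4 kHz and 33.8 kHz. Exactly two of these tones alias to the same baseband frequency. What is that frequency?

3 kHz

fs/2 = 4.8 kHz.
31.8 kHz mod fs = 3 kHz.
3 kHz ≤ fs/2 = 4.8 kHz, appears at 3 kHz.
10.4 kHz mod fs = 0.8 kHz.
0.8 kHz ≤ fs/2 = 4.8 kHz, appears at 0.8 kHz.
16.2 kHz mod fs = 6.6 kHz.
6.6 kHz > fs/2 = 4.8 kHz, folds to fs − 6.6 kHz = 3 kHz.
7.4 kHz > fs/2 = 4.8 kHz, folds to fs − 7.4 kHz = 2.2 kHz.
33.8 kHz mod fs = 5 kHz.
5 kHz > fs/2 = 4.8 kHz, folds to fs − 5 kHz = 4.6 kHz.
16.2 kHz and 31.8 kHz both map to 3 kHz.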